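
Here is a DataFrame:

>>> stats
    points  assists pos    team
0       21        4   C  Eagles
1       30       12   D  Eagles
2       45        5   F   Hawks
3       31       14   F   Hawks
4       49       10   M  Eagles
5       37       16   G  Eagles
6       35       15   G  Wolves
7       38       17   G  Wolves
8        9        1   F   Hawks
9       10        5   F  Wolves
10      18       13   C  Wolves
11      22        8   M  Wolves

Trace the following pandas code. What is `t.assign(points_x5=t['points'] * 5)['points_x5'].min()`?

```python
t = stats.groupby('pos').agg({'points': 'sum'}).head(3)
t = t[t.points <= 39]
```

150

group by pos, sum of points:
     points
pos        
C        39
D        30
F        95
G       110
M        71
take first 3 rows:
     points
pos        
C        39
D        30
F        95
filter rows where points <= 39:
     points
pos        
C        39
D        30
add column points_x5 = t['points'] * 5:
     points  points_x5
pos                   
C        39        195
D        30        150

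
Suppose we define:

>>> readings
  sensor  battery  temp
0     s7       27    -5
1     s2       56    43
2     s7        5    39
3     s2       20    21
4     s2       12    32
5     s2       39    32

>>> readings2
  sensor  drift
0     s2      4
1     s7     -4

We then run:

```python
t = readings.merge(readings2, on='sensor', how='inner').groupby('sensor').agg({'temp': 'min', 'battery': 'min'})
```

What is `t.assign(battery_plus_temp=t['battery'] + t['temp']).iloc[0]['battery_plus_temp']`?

merge on 'sensor' (how='inner') → 6 rows:
  sensor  battery  temp  drift
0     s7       27    -5     -4
1     s2       56    43      4
2     s7        5    39     -4
3     s2       20    21      4
4     s2       12    32      4
5     s2       39    32      4
group by sensor: min(temp), min(battery):
        temp  battery
sensor               
s2        21       12
s7        -5        5
add column battery_plus_temp = t['battery'] + t['temp']:
        temp  battery  battery_plus_temp
sensor                                  
s2        21       12                 33
s7        -5        5                  0
Hence 33.

33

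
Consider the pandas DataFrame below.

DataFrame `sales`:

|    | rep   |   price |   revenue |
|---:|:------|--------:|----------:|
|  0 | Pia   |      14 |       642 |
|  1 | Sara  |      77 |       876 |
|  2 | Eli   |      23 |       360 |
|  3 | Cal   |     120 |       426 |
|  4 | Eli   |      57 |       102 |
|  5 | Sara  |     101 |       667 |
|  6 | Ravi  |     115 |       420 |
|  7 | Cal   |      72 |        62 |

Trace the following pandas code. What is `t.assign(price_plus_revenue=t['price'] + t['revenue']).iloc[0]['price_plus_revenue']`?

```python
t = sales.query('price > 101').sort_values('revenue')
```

535

filter rows where price > 101:
    rep  price  revenue
3   Cal    120      426
6  Ravi    115      420
sort by revenue:
    rep  price  revenue
6  Ravi    115      420
3   Cal    120      426
add column price_plus_revenue = t['price'] + t['revenue']:
    rep  price  revenue  price_plus_revenue
6  Ravi    115      420                 535
3   Cal    120      426                 546
So iloc[0]['price_plus_revenue'] = 535.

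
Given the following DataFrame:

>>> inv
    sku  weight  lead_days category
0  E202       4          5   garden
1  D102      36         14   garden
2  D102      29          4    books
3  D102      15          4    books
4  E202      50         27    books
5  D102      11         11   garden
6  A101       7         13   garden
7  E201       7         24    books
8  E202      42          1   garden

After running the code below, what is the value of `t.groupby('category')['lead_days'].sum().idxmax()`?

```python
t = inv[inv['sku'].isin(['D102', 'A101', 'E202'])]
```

garden

filter rows where sku in ['D102', 'A101', 'E202']:
    sku  weight  lead_days category
0  E202       4          5   garden
1  D102      36         14   garden
2  D102      29          4    books
3  D102      15          4    books
4  E202      50         27    books
5  D102      11         11   garden
6  A101       7         13   garden
8  E202      42          1   garden
group by category, sum of lead_days:
category
books     35
garden    44
Name: lead_days, dtype: int64
Finally, label with the largest value = garden.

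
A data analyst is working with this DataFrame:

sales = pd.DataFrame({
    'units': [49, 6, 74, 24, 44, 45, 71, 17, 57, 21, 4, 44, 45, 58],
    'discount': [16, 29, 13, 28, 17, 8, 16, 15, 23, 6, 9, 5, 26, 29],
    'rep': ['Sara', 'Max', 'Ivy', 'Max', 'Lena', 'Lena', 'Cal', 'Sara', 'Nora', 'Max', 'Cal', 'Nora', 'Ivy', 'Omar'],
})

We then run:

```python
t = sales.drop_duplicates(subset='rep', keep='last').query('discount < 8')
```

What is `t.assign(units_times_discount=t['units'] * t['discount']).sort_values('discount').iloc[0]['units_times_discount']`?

drop duplicate rep (keep=last):
    units  discount   rep
5      45         8  Lena
7      17        15  Sara
9      21         6   Max
10      4         9   Cal
11     44         5  Nora
12     45        26   Ivy
13     58        29  Omar
filter rows where discount < 8:
    units  discount   rep
9      21         6   Max
11     44         5  Nora
add column units_times_discount = t['units'] * t['discount']:
    units  discount   rep  units_times_discount
9      21         6   Max                   126
11     44         5  Nora                   220
sort by discount:
    units  discount   rep  units_times_discount
11     44         5  Nora                   220
9      21         6   Max                   126
Hence 220.

220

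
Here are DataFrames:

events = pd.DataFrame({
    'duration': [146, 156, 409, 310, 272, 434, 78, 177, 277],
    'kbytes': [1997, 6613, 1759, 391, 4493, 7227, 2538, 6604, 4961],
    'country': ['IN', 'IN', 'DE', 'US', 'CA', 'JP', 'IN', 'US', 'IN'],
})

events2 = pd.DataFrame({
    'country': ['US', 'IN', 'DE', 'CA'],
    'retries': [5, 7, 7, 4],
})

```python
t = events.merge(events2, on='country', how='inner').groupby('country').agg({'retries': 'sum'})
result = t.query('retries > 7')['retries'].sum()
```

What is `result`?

merge on 'country' (how='inner') → 8 rows:
   duration  kbytes country  retries
0       146    1997      IN        7
1       156    6613      IN        7
2       409    1759      DE        7
3       310     391      US        5
4       272    4493      CA        4
5        78    2538      IN        7
6       177    6604      US        5
7       277    4961      IN        7
group by country, sum of retries:
         retries
country         
CA             4
DE             7
IN            28
US            10
filter rows where retries > 7:
         retries
country         
IN            28
US            10
The sum of column 'retries' is 38.

38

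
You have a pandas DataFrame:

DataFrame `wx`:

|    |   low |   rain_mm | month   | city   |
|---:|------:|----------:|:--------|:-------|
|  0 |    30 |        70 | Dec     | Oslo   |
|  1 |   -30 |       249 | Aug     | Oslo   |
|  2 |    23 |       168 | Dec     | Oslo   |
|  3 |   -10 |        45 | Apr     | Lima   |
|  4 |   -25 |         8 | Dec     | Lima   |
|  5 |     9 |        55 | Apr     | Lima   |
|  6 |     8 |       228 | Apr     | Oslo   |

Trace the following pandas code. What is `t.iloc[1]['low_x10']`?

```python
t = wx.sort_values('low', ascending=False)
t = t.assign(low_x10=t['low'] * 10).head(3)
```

sort by low descending:
   low  rain_mm month  city
0   30       70   Dec  Oslo
2   23      168   Dec  Oslo
5    9       55   Apr  Lima
6    8      228   Apr  Oslo
3  -10       45   Apr  Lima
4  -25        8   Dec  Lima
1  -30      249   Aug  Oslo
add column low_x10 = t['low'] * 10:
   low  rain_mm month  city  low_x10
0   30       70   Dec  Oslo      300
2   23      168   Dec  Oslo      230
5    9       55   Apr  Lima       90
6    8      228   Apr  Oslo       80
3  -10       45   Apr  Lima     -100
4  -25        8   Dec  Lima     -250
1  -30      249   Aug  Oslo     -300
take first 3 rows:
   low  rain_mm month  city  low_x10
0   30       70   Dec  Oslo      300
2   23      168   Dec  Oslo      230
5    9       55   Apr  Lima       90
Taking the value at position 1, column 'low_x10' gives 230.

230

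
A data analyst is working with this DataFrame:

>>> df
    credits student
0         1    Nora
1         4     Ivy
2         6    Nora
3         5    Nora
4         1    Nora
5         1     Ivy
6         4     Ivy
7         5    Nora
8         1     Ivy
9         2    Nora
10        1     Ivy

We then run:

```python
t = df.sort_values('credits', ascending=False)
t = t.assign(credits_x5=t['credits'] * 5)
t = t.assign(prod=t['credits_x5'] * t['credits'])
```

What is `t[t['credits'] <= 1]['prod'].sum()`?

25

sort by credits descending:
    credits student
2         6    Nora
3         5    Nora
7         5    Nora
1         4     Ivy
6         4     Ivy
9         2    Nora
0         1    Nora
4         1    Nora
5         1     Ivy
8         1     Ivy
10        1     Ivy
add column credits_x5 = t['credits'] * 5:
    credits student  credits_x5
2         6    Nora          30
3         5    Nora          25
7         5    Nora          25
1         4     Ivy          20
6         4     Ivy          20
9         2    Nora          10
0         1    Nora           5
4         1    Nora           5
5         1     Ivy           5
8         1     Ivy           5
10        1     Ivy           5
add column prod = t['credits_x5'] * t['credits']:
    credits student  credits_x5  prod
2         6    Nora          30   180
3         5    Nora          25   125
7         5    Nora          25   125
1         4     Ivy          20    80
6         4     Ivy          20    80
9         2    Nora          10    20
0         1    Nora           5     5
4         1    Nora           5     5
5         1     Ivy           5     5
8         1     Ivy           5     5
10        1     Ivy           5     5
filter rows where credits <= 1:
    credits student  credits_x5  prod
0         1    Nora           5     5
4         1    Nora           5     5
5         1     Ivy           5     5
8         1     Ivy           5     5
10        1     Ivy           5     5
The sum of column 'prod' is 25.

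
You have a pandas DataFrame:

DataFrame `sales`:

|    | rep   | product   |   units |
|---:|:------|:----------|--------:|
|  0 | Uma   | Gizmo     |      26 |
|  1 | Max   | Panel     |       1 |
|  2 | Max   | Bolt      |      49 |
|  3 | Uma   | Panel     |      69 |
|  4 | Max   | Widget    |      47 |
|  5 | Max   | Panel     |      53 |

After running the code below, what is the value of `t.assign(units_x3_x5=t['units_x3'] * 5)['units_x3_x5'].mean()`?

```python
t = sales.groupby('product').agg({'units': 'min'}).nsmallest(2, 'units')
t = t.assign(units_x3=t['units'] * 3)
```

202.5

group by product, min of units:
         units
product       
Bolt        49
Gizmo       26
Panel        1
Widget      47
take 2 rows with smallest units:
         units
product       
Panel        1
Gizmo       26
add column units_x3 = t['units'] * 3:
         units  units_x3
product                 
Panel        1         3
Gizmo       26        78
add column units_x3_x5 = t['units_x3'] * 5:
         units  units_x3  units_x3_x5
product                              
Panel        1         3           15
Gizmo       26        78          390
The mean of column 'units_x3_x5' is 202.5.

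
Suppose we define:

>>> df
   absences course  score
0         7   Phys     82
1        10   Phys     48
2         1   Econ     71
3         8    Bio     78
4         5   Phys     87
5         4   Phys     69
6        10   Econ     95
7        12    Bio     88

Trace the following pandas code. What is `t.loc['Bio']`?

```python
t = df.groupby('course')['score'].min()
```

78

group by course, min of score:
course
Bio     78
Econ    71
Phys    48
Name: score, dtype: int64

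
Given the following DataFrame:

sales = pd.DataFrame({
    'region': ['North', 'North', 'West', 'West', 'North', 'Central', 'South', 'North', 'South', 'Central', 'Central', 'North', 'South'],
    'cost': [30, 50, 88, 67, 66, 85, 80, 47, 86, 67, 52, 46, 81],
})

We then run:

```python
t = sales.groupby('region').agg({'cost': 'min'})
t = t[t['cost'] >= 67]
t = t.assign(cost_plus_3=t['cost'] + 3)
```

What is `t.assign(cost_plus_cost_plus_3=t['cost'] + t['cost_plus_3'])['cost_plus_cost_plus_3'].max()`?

group by region, min of cost:
         cost
region       
Central    52
North      30
South      80
West       67
filter rows where cost >= 67:
        cost
region      
South     80
West      67
add column cost_plus_3 = t['cost'] + 3:
        cost  cost_plus_3
region                   
South     80           83
West      67           70
add column cost_plus_cost_plus_3 = t['cost'] + t['cost_plus_3']:
        cost  cost_plus_3  cost_plus_cost_plus_3
region                                          
South     80           83                    163
West      67           70                    137
Taking the max of column 'cost_plus_cost_plus_3' gives 163.

163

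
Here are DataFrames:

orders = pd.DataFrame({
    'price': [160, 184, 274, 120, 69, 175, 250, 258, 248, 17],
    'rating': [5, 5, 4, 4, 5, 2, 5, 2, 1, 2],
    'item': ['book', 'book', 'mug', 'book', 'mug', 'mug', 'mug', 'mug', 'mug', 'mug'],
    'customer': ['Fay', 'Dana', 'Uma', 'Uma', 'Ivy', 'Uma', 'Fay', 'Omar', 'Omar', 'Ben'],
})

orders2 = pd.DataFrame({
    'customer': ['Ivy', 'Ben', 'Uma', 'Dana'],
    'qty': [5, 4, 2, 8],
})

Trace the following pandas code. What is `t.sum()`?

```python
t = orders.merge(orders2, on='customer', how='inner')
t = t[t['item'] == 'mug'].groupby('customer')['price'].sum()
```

merge on 'customer' (how='inner') → 6 rows:
   price  rating  item customer  qty
0    184       5  book     Dana    8
1    274       4   mug      Uma    2
2    120       4  book      Uma    2
3     69       5   mug      Ivy    5
4    175       2   mug      Uma    2
5     17       2   mug      Ben    4
filter rows where item == 'mug':
   price  rating item customer  qty
1    274       4  mug      Uma    2
3     69       5  mug      Ivy    5
4    175       2  mug      Uma    2
5     17       2  mug      Ben    4
group by customer, sum of price:
customer
Ben     17
Ivy     69
Uma    449
Name: price, dtype: int64
Then the sum of the resulting series: 535

535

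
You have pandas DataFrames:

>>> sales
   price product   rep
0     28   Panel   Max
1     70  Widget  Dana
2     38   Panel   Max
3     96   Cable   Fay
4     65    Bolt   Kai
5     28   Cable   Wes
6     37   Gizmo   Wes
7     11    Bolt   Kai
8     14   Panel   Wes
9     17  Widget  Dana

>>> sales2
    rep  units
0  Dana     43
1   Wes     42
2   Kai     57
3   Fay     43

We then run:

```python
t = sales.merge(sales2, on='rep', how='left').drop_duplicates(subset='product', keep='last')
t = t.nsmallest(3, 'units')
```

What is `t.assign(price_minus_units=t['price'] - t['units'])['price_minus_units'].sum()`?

merge on 'rep' (how='left') → 10 rows:
   price product   rep  units
0     28   Panel   Max    NaN
1     70  Widget  Dana   43.0
2     38   Panel   Max    NaN
3     96   Cable   Fay   43.0
4     65    Bolt   Kai   57.0
5     28   Cable   Wes   42.0
6     37   Gizmo   Wes   42.0
7     11    Bolt   Kai   57.0
8     14   Panel   Wes   42.0
9     17  Widget  Dana   43.0
drop duplicate product (keep=last):
   price product   rep  units
5     28   Cable   Wes   42.0
6     37   Gizmo   Wes   42.0
7     11    Bolt   Kai   57.0
8     14   Panel   Wes   42.0
9     17  Widget  Dana   43.0
take 3 rows with smallest units:
   price product  rep  units
5     28   Cable  Wes   42.0
6     37   Gizmo  Wes   42.0
8     14   Panel  Wes   42.0
add column price_minus_units = t['price'] - t['units']:
   price product  rep  units  price_minus_units
5     28   Cable  Wes   42.0              -14.0
6     37   Gizmo  Wes   42.0               -5.0
8     14   Panel  Wes   42.0              -28.0
So sum() = -47.0.

-47.0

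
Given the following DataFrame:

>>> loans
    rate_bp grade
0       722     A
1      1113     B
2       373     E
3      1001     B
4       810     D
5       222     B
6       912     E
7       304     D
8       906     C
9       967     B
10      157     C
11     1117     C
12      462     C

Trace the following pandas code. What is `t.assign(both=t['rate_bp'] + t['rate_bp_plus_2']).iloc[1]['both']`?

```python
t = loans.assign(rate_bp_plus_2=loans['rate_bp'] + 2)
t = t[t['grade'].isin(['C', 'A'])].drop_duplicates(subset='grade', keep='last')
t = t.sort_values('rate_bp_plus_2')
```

1446

add column rate_bp_plus_2 = loans['rate_bp'] + 2:
    rate_bp grade  rate_bp_plus_2
0       722     A             724
1      1113     B            1115
2       373     E             375
3      1001     B            1003
4       810     D             812
5       222     B             224
6       912     E             914
7       304     D             306
8       906     C             908
9       967     B             969
10      157     C             159
11     1117     C            1119
12      462     C             464
filter rows where grade in ['C', 'A']:
    rate_bp grade  rate_bp_plus_2
0       722     A             724
8       906     C             908
10      157     C             159
11     1117     C            1119
12      462     C             464
drop duplicate grade (keep=last):
    rate_bp grade  rate_bp_plus_2
0       722     A             724
12      462     C             464
sort by rate_bp_plus_2:
    rate_bp grade  rate_bp_plus_2
12      462     C             464
0       722     A             724
add column both = t['rate_bp'] + t['rate_bp_plus_2']:
    rate_bp grade  rate_bp_plus_2  both
12      462     C             464   926
0       722     A             724  1446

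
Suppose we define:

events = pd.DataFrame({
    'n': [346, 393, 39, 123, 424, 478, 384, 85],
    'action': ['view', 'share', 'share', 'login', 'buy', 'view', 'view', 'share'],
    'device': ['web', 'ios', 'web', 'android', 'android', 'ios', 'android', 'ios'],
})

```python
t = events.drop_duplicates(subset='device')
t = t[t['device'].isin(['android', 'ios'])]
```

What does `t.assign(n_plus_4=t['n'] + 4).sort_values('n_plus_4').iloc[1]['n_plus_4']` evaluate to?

drop duplicate device (keep=first):
     n action   device
0  346   view      web
1  393  share      ios
3  123  login  android
filter rows where device in ['android', 'ios']:
     n action   device
1  393  share      ios
3  123  login  android
add column n_plus_4 = t['n'] + 4:
     n action   device  n_plus_4
1  393  share      ios       397
3  123  login  android       127
sort by n_plus_4:
     n action   device  n_plus_4
3  123  login  android       127
1  393  share      ios       397
So iloc[1]['n_plus_4'] = 397.

397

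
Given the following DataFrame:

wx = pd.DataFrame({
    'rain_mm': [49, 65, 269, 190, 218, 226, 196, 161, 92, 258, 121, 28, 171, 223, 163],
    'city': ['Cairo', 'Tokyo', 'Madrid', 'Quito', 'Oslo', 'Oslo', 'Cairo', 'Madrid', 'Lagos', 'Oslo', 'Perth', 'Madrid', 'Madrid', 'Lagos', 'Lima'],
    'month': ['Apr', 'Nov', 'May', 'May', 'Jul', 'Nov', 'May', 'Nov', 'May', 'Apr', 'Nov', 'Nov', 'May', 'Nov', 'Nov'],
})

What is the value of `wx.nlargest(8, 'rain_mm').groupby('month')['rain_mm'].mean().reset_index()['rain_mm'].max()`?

258.0

take 8 rows with largest rain_mm:
    rain_mm    city month
2       269  Madrid   May
9       258    Oslo   Apr
5       226    Oslo   Nov
13      223   Lagos   Nov
4       218    Oslo   Jul
6       196   Cairo   May
3       190   Quito   May
12      171  Madrid   May
group by month, mean of rain_mm:
month
Apr    258.0
Jul    218.0
May    206.5
Nov    224.5
Name: rain_mm, dtype: float64
reset_index():
  month  rain_mm
0   Apr    258.0
1   Jul    218.0
2   May    206.5
3   Nov    224.5
Finally, max of column 'rain_mm' = 258.0.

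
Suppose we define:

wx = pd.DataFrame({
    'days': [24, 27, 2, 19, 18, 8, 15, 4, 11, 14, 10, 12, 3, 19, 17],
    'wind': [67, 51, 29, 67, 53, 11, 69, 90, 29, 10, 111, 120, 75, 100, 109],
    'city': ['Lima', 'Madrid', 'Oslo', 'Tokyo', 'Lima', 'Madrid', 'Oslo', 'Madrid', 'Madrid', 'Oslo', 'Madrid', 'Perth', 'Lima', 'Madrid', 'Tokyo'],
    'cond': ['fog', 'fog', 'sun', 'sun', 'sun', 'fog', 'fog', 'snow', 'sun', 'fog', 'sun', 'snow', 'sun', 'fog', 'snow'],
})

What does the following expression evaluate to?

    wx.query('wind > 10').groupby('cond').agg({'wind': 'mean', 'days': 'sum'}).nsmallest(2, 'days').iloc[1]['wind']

60.6666666667

filter rows where wind > 10:
    days  wind    city  cond
0     24    67    Lima   fog
1     27    51  Madrid   fog
2      2    29    Oslo   sun
3     19    67   Tokyo   sun
4     18    53    Lima   sun
5      8    11  Madrid   fog
6     15    69    Oslo   fog
7      4    90  Madrid  snow
8     11    29  Madrid   sun
10    10   111  Madrid   sun
11    12   120   Perth  snow
12     3    75    Lima   sun
13    19   100  Madrid   fog
14    17   109   Tokyo  snow
group by cond: mean(wind), sum(days):
            wind  days
cond                  
fog    59.600000    93
snow  106.333333    33
sun    60.666667    63
take 2 rows with smallest days:
            wind  days
cond                  
snow  106.333333    33
sun    60.666667    63
Reading off the value at position 1, column 'wind', we get 60.6666666667.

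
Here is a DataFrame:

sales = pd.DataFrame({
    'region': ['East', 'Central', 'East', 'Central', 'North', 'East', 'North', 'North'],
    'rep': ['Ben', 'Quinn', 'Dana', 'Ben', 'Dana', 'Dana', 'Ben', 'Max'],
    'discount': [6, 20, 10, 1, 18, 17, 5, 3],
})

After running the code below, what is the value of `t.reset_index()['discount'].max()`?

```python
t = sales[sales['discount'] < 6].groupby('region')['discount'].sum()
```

8

filter rows where discount < 6:
    region  rep  discount
3  Central  Ben         1
6    North  Ben         5
7    North  Max         3
group by region, sum of discount:
region
Central    1
North      8
Name: discount, dtype: int64
reset_index():
    region  discount
0  Central         1
1    North         8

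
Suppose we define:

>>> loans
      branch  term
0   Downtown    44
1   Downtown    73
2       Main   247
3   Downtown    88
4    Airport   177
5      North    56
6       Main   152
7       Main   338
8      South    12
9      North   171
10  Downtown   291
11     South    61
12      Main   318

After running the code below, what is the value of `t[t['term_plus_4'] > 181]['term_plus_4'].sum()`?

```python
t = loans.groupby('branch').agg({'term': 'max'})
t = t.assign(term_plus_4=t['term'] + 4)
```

group by branch, max of term:
          term
branch        
Airport    177
Downtown   291
Main       338
North      171
South       61
add column term_plus_4 = t['term'] + 4:
          term  term_plus_4
branch                     
Airport    177          181
Downtown   291          295
Main       338          342
North      171          175
South       61           65
filter rows where term_plus_4 > 181:
          term  term_plus_4
branch                     
Downtown   291          295
Main       338          342

637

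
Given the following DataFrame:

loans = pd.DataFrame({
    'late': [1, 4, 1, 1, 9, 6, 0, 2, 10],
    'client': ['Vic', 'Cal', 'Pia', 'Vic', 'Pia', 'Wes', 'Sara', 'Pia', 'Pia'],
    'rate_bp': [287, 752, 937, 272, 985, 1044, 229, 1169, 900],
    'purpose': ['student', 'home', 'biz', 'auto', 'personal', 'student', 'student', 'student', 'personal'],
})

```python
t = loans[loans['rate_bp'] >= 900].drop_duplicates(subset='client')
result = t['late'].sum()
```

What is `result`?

filter rows where rate_bp >= 900:
   late client  rate_bp   purpose
2     1    Pia      937       biz
4     9    Pia      985  personal
5     6    Wes     1044   student
7     2    Pia     1169   student
8    10    Pia      900  personal
drop duplicate client (keep=first):
   late client  rate_bp  purpose
2     1    Pia      937      biz
5     6    Wes     1044  student
Finally, sum of column 'late' = 7.

7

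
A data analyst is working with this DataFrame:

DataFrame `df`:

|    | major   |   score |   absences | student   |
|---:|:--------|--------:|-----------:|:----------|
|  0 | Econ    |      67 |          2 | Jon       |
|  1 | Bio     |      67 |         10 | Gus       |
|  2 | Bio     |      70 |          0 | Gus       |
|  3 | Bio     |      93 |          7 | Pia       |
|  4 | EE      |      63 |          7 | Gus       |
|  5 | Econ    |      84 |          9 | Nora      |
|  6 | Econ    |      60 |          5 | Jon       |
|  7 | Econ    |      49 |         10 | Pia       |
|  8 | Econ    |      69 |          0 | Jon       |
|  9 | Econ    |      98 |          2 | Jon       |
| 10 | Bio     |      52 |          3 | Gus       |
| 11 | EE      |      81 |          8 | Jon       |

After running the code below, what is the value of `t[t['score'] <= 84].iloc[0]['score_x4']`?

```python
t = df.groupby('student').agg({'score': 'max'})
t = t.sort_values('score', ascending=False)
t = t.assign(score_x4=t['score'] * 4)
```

336

group by student, max of score:
         score
student       
Gus         70
Jon         98
Nora        84
Pia         93
sort by score descending:
         score
student       
Jon         98
Pia         93
Nora        84
Gus         70
add column score_x4 = t['score'] * 4:
         score  score_x4
student                 
Jon         98       392
Pia         93       372
Nora        84       336
Gus         70       280
filter rows where score <= 84:
         score  score_x4
student                 
Nora        84       336
Gus         70       280
Hence 336.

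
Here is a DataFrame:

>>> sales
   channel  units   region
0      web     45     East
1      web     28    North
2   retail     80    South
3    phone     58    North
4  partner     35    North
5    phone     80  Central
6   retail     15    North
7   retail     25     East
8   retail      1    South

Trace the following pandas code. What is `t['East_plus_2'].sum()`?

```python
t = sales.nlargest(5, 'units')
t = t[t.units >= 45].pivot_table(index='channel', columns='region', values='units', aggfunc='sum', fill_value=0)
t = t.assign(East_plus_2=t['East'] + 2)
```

take 5 rows with largest units:
   channel  units   region
2   retail     80    South
5    phone     80  Central
3    phone     58    North
0      web     45     East
4  partner     35    North
filter rows where units >= 45:
  channel  units   region
2  retail     80    South
5   phone     80  Central
3   phone     58    North
0     web     45     East
pivot: rows=channel, cols=region, sum(units):
region   Central  East  North  South
channel                             
phone         80     0     58      0
retail         0     0      0     80
web            0    45      0      0
add column East_plus_2 = t['East'] + 2:
region   Central  East  North  South  East_plus_2
channel                                          
phone         80     0     58      0            2
retail         0     0      0     80            2
web            0    45      0      0           47

51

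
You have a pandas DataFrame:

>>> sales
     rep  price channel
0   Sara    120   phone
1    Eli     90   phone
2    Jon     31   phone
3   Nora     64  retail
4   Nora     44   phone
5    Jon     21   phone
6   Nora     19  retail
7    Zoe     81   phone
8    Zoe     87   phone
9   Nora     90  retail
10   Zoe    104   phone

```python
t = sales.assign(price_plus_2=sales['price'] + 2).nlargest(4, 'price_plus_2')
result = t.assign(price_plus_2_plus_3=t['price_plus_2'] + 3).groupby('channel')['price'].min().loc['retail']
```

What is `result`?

add column price_plus_2 = sales['price'] + 2:
     rep  price channel  price_plus_2
0   Sara    120   phone           122
1    Eli     90   phone            92
2    Jon     31   phone            33
3   Nora     64  retail            66
4   Nora     44   phone            46
5    Jon     21   phone            23
6   Nora     19  retail            21
7    Zoe     81   phone            83
8    Zoe     87   phone            89
9   Nora     90  retail            92
10   Zoe    104   phone           106
take 4 rows with largest price_plus_2:
     rep  price channel  price_plus_2
0   Sara    120   phone           122
10   Zoe    104   phone           106
1    Eli     90   phone            92
9   Nora     90  retail            92
add column price_plus_2_plus_3 = t['price_plus_2'] + 3:
     rep  price channel  price_plus_2  price_plus_2_plus_3
0   Sara    120   phone           122                  125
10   Zoe    104   phone           106                  109
1    Eli     90   phone            92                   95
9   Nora     90  retail            92                   95
group by channel, min of price:
channel
phone     90
retail    90
Name: price, dtype: int64
value at index 'retail' → 90

90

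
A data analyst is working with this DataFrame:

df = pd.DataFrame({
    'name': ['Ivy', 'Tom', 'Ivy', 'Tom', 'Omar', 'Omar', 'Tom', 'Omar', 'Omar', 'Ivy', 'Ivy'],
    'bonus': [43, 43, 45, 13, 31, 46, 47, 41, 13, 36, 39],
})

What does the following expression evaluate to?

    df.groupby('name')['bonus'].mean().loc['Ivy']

group by name, mean of bonus:
name
Ivy     40.750000
Omar    32.750000
Tom     34.333333
Name: bonus, dtype: float64
Taking the value at index 'Ivy' gives 40.75.

40.75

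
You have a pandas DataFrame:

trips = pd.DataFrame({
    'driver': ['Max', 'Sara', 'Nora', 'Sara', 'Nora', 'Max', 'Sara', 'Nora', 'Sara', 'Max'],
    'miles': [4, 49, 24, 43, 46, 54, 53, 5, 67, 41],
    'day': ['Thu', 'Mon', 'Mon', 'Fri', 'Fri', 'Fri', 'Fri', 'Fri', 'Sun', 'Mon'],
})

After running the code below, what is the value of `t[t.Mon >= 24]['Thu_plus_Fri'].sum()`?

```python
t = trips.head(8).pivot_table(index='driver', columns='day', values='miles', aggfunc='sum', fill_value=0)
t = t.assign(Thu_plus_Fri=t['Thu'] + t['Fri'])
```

147

take first 8 rows:
  driver  miles  day
0    Max      4  Thu
1   Sara     49  Mon
2   Nora     24  Mon
3   Sara     43  Fri
4   Nora     46  Fri
5    Max     54  Fri
6   Sara     53  Fri
7   Nora      5  Fri
pivot: rows=driver, cols=day, sum(miles):
day     Fri  Mon  Thu
driver               
Max      54    0    4
Nora     51   24    0
Sara     96   49    0
add column Thu_plus_Fri = t['Thu'] + t['Fri']:
day     Fri  Mon  Thu  Thu_plus_Fri
driver                             
Max      54    0    4            58
Nora     51   24    0            51
Sara     96   49    0            96
filter rows where Mon >= 24:
day     Fri  Mon  Thu  Thu_plus_Fri
driver                             
Nora     51   24    0            51
Sara     96   49    0            96
Taking the sum of column 'Thu_plus_Fri' gives 147.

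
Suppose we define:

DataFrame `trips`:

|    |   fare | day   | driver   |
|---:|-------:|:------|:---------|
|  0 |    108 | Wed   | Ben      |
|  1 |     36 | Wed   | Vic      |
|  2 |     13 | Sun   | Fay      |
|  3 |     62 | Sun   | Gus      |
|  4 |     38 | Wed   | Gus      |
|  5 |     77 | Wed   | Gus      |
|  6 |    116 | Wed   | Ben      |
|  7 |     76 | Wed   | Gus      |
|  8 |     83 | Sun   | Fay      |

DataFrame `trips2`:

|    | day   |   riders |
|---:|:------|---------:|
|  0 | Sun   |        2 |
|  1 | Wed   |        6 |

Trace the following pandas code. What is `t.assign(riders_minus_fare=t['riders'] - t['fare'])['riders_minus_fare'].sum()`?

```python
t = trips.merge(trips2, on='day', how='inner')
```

-567

merge on 'day' (how='inner') → 9 rows:
   fare  day driver  riders
0   108  Wed    Ben       6
1    36  Wed    Vic       6
2    13  Sun    Fay       2
3    62  Sun    Gus       2
4    38  Wed    Gus       6
5    77  Wed    Gus       6
6   116  Wed    Ben       6
7    76  Wed    Gus       6
8    83  Sun    Fay       2
add column riders_minus_fare = t['riders'] - t['fare']:
   fare  day driver  riders  riders_minus_fare
0   108  Wed    Ben       6               -102
1    36  Wed    Vic       6                -30
2    13  Sun    Fay       2                -11
3    62  Sun    Gus       2                -60
4    38  Wed    Gus       6                -32
5    77  Wed    Gus       6                -71
6   116  Wed    Ben       6               -110
7    76  Wed    Gus       6                -70
8    83  Sun    Fay       2                -81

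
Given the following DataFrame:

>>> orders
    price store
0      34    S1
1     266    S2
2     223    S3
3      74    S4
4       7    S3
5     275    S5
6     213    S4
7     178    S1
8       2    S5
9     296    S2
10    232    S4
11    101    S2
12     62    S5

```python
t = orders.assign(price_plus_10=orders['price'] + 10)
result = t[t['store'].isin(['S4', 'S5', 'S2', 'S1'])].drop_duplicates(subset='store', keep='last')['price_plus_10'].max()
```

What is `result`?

add column price_plus_10 = orders['price'] + 10:
    price store  price_plus_10
0      34    S1             44
1     266    S2            276
2     223    S3            233
3      74    S4             84
4       7    S3             17
5     275    S5            285
6     213    S4            223
7     178    S1            188
8       2    S5             12
9     296    S2            306
10    232    S4            242
11    101    S2            111
12     62    S5             72
filter rows where store in ['S4', 'S5', 'S2', 'S1']:
    price store  price_plus_10
0      34    S1             44
1     266    S2            276
3      74    S4             84
5     275    S5            285
6     213    S4            223
7     178    S1            188
8       2    S5             12
9     296    S2            306
10    232    S4            242
11    101    S2            111
12     62    S5             72
drop duplicate store (keep=last):
    price store  price_plus_10
7     178    S1            188
10    232    S4            242
11    101    S2            111
12     62    S5             72
Then the max of column 'price_plus_10': 242

242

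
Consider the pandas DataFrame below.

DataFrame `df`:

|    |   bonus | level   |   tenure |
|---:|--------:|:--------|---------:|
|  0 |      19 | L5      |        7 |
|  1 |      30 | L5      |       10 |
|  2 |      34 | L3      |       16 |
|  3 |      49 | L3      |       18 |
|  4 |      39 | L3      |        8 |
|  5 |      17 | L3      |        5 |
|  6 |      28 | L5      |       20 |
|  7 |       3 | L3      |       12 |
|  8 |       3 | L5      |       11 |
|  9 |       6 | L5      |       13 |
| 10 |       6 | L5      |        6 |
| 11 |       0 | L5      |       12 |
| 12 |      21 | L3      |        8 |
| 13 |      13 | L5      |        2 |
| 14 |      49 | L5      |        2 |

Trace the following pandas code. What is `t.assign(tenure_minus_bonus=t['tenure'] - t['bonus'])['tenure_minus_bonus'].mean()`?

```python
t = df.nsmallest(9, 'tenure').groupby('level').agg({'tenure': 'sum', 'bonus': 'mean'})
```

6.66666666667

take 9 rows with smallest tenure:
    bonus level  tenure
13     13    L5       2
14     49    L5       2
5      17    L3       5
10      6    L5       6
0      19    L5       7
4      39    L3       8
12     21    L3       8
1      30    L5      10
8       3    L5      11
group by level: sum(tenure), mean(bonus):
       tenure      bonus
level                   
L3         21  25.666667
L5         38  20.000000
add column tenure_minus_bonus = t['tenure'] - t['bonus']:
       tenure      bonus  tenure_minus_bonus
level                                       
L3         21  25.666667           -4.666667
L5         38  20.000000           18.000000
Finally, mean of column 'tenure_minus_bonus' = 6.66666666667.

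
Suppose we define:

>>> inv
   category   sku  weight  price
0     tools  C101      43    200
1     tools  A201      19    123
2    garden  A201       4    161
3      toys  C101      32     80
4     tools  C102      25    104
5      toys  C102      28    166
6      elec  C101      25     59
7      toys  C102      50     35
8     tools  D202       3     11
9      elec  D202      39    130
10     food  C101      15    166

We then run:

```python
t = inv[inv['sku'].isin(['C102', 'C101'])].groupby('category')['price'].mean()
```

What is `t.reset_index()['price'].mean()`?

117.666666667

filter rows where sku in ['C102', 'C101']:
   category   sku  weight  price
0     tools  C101      43    200
3      toys  C101      32     80
4     tools  C102      25    104
5      toys  C102      28    166
6      elec  C101      25     59
7      toys  C102      50     35
10     food  C101      15    166
group by category, mean of price:
category
elec      59.000000
food     166.000000
tools    152.000000
toys      93.666667
Name: price, dtype: float64
reset_index():
  category       price
0     elec   59.000000
1     food  166.000000
2    tools  152.000000
3     toys   93.666667
Taking the mean of column 'price' gives 117.666666667.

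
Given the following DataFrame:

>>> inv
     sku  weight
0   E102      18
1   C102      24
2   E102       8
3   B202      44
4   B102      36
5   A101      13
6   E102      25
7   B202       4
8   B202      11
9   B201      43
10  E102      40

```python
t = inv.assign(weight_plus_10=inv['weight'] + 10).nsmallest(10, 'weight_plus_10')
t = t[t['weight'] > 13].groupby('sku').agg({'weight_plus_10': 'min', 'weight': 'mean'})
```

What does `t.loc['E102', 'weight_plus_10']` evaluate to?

add column weight_plus_10 = inv['weight'] + 10:
     sku  weight  weight_plus_10
0   E102      18              28
1   C102      24              34
2   E102       8              18
3   B202      44              54
4   B102      36              46
5   A101      13              23
6   E102      25              35
7   B202       4              14
8   B202      11              21
9   B201      43              53
10  E102      40              50
take 10 rows with smallest weight_plus_10:
     sku  weight  weight_plus_10
7   B202       4              14
2   E102       8              18
8   B202      11              21
5   A101      13              23
0   E102      18              28
1   C102      24              34
6   E102      25              35
4   B102      36              46
10  E102      40              50
9   B201      43              53
filter rows where weight > 13:
     sku  weight  weight_plus_10
0   E102      18              28
1   C102      24              34
6   E102      25              35
4   B102      36              46
10  E102      40              50
9   B201      43              53
group by sku: min(weight_plus_10), mean(weight):
      weight_plus_10     weight
sku                            
B102              46  36.000000
B201              53  43.000000
C102              34  24.000000
E102              28  27.666667
value at row 'E102', column 'weight_plus_10' → 28

28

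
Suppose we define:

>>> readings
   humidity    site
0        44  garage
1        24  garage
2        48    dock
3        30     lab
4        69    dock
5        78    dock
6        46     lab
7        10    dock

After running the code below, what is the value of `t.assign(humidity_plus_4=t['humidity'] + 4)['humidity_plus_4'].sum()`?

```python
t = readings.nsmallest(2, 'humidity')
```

42

take 2 rows with smallest humidity:
   humidity    site
7        10    dock
1        24  garage
add column humidity_plus_4 = t['humidity'] + 4:
   humidity    site  humidity_plus_4
7        10    dock               14
1        24  garage               28
Then the sum of column 'humidity_plus_4': 42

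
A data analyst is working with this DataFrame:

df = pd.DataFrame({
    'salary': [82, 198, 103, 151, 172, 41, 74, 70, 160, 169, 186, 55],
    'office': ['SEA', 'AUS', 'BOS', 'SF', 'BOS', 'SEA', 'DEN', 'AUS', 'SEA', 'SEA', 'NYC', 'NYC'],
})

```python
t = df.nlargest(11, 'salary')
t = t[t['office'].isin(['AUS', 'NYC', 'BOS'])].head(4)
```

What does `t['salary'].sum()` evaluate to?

take 11 rows with largest salary:
    salary office
1      198    AUS
10     186    NYC
4      172    BOS
9      169    SEA
8      160    SEA
3      151     SF
2      103    BOS
0       82    SEA
6       74    DEN
7       70    AUS
11      55    NYC
filter rows where office in ['AUS', 'NYC', 'BOS']:
    salary office
1      198    AUS
10     186    NYC
4      172    BOS
2      103    BOS
7       70    AUS
11      55    NYC
take first 4 rows:
    salary office
1      198    AUS
10     186    NYC
4      172    BOS
2      103    BOS
So sum() = 659.

659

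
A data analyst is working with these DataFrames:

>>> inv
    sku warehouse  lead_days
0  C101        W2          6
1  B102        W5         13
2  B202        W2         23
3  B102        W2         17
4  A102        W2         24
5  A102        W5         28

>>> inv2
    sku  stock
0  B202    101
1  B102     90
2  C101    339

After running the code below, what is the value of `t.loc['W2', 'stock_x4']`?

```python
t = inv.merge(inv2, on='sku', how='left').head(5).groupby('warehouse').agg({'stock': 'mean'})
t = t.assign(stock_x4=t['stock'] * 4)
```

merge on 'sku' (how='left') → 6 rows:
    sku warehouse  lead_days  stock
0  C101        W2          6  339.0
1  B102        W5         13   90.0
2  B202        W2         23  101.0
3  B102        W2         17   90.0
4  A102        W2         24    NaN
5  A102        W5         28    NaN
take first 5 rows:
    sku warehouse  lead_days  stock
0  C101        W2          6  339.0
1  B102        W5         13   90.0
2  B202        W2         23  101.0
3  B102        W2         17   90.0
4  A102        W2         24    NaN
group by warehouse, mean of stock:
                stock
warehouse            
W2         176.666667
W5          90.000000
add column stock_x4 = t['stock'] * 4:
                stock    stock_x4
warehouse                        
W2         176.666667  706.666667
W5          90.000000  360.000000
Hence 706.666666667.

706.666666667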